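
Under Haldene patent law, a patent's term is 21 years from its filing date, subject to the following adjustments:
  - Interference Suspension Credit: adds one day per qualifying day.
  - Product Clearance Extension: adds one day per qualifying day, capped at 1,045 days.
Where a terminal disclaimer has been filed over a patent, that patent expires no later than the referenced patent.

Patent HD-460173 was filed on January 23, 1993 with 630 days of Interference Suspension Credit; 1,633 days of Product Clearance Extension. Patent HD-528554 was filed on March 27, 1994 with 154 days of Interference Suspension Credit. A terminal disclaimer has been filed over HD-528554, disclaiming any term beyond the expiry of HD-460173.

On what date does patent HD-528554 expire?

August 28, 2015

Natural term of HD-528554:
  Base: filing + 21 years → 27 March 2015.
  Interference Suspension Credit: +154 days → 28 August 2015.
Expiry of referenced patent HD-460173:
  Base: filing + 21 years → 23 January 2014.
  Interference Suspension Credit: +630 days → 15 October 2015.
  Product Clearance Extension: 1633 days claimed exceeds the 1045-day cap, so +1045 days → 25 August 2018.
Terminal disclaimer: HD-528554 expires on the earlier of 28 August 2015 and 25 August 2018.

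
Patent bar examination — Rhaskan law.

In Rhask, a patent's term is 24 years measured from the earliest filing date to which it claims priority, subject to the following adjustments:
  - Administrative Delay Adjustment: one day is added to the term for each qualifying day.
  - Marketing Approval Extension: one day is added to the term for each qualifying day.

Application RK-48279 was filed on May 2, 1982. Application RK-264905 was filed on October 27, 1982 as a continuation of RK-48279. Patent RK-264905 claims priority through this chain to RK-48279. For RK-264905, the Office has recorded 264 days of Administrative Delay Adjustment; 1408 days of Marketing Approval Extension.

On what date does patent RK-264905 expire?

Earliest priority filing: 2 May 1982.
Base term: 2 May 1982 + 24 years → 2 May 2006.
Administrative Delay Adjustment: +264 days → 21 January 2007.
Marketing Approval Extension: +1408 days → 29 November 2010.

2010-11-29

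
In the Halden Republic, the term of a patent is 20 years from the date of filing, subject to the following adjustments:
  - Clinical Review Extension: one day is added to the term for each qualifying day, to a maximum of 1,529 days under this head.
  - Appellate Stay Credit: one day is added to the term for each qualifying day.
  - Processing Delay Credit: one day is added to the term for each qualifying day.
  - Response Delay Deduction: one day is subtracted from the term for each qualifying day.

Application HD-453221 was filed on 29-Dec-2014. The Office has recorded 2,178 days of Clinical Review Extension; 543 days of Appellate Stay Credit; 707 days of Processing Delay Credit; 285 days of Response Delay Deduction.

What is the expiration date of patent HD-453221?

October 27, 2041

Base term: filing date + 20 years → 29 December 2034.
Clinical Review Extension: 2178 days claimed exceeds the 1529-day cap, so +1529 days → 7 March 2039.
Appellate Stay Credit: +543 days → 31 August 2040.
Processing Delay Credit: +707 days → 8 August 2042.
Response Delay Deduction: −285 days → 27 October 2041.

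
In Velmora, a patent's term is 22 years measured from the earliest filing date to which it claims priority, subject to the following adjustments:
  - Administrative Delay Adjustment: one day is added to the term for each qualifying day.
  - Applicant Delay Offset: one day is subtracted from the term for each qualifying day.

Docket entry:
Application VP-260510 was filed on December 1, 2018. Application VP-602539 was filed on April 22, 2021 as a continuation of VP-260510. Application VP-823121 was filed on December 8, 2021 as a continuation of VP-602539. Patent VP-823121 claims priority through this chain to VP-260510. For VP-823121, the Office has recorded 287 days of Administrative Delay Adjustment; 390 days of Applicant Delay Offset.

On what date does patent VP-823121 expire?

August 20, 2040

Earliest priority filing: 1 December 2018.
Base term: 1 December 2018 + 22 years → 1 December 2040.
Administrative Delay Adjustment: +287 days → 14 September 2041.
Applicant Delay Offset: −390 days → 20 August 2040.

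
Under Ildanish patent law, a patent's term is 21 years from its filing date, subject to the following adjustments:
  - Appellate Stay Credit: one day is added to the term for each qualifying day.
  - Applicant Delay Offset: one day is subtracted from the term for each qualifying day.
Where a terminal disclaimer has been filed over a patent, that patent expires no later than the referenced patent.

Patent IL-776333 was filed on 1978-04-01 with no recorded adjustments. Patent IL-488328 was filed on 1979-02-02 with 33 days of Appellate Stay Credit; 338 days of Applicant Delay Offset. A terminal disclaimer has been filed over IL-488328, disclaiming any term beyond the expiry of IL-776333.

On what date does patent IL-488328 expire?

Natural term of IL-488328:
  Base: filing + 21 years → 2 February 2000.
  Appellate Stay Credit: +33 days → 6 March 2000.
  Applicant Delay Offset: −338 days → 3 April 1999.
Expiry of referenced patent IL-776333:
  Base: filing + 21 years → 1 April 1999.
Terminal disclaimer: IL-488328 expires on the earlier of 3 April 1999 and 1 April 1999.

April 1, 1999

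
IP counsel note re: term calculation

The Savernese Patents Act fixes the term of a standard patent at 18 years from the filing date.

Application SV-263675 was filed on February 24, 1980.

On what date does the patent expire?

1998-02-24

Filing date + 18 years → 24 February 1998.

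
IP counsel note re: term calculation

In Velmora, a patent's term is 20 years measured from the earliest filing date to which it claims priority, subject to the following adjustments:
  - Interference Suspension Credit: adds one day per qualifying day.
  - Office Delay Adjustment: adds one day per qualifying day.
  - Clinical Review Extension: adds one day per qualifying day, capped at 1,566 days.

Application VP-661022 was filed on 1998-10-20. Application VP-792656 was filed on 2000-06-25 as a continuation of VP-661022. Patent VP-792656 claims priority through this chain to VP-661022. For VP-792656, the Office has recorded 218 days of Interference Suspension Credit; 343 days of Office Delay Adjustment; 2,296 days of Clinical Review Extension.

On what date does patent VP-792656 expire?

Earliest priority filing: 20 October 1998.
Base term: 20 October 1998 + 20 years → 20 October 2018.
Interference Suspension Credit: +218 days → 26 May 2019.
Office Delay Adjustment: +343 days → 3 May 2020.
Clinical Review Extension: 2296 days claimed exceeds the 1566-day cap, so +1566 days → 16 August 2024.

August 16, 2024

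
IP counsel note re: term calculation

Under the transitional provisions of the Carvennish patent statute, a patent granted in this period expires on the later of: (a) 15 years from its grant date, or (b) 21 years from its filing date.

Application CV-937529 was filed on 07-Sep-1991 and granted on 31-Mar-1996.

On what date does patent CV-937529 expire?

(a) grant + 15 years → 31 March 2011.
(b) filing + 21 years → 7 September 2012.
Later of the two: 7 September 2012.

September 7, 2012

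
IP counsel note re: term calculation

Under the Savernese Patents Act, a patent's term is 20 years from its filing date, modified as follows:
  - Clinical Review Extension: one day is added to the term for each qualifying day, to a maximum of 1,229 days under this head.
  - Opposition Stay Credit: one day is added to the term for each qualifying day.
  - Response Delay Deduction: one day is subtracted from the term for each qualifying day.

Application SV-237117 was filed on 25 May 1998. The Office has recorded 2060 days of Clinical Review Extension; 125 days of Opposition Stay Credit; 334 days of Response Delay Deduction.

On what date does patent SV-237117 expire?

2021-03-10

Base term: filing date + 20 years → 25 May 2018.
Clinical Review Extension: 2060 days claimed exceeds the 1229-day cap, so +1229 days → 5 October 2021.
Opposition Stay Credit: +125 days → 7 February 2022.
Response Delay Deduction: −334 days → 10 March 2021.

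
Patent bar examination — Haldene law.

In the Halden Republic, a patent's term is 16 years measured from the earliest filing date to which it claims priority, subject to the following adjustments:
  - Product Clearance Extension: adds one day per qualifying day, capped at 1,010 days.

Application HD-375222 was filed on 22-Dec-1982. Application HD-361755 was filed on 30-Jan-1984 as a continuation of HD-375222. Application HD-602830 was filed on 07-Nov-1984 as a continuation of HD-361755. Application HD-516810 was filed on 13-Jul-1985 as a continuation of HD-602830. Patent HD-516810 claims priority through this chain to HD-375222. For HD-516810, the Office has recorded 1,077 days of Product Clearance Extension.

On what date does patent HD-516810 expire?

2001-09-27

Earliest priority filing: 22 December 1982.
Base term: 22 December 1982 + 16 years → 22 December 1998.
Product Clearance Extension: 1077 days claimed exceeds the 1010-day cap, so +1010 days → 27 September 2001.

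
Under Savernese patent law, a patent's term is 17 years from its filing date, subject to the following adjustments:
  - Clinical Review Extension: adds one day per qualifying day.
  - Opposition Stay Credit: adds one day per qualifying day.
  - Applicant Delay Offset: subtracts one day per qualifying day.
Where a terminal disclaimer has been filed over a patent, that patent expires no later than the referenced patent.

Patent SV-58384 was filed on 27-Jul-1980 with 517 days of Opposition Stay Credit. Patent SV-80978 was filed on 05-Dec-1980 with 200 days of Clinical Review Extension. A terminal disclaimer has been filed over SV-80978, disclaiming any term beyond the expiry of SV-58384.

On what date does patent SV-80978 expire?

June 23, 1998

Natural term of SV-80978:
  Base: filing + 17 years → 5 December 1997.
  Clinical Review Extension: +200 days → 23 June 1998.
Expiry of referenced patent SV-58384:
  Base: filing + 17 years → 27 July 1997.
  Opposition Stay Credit: +517 days → 26 December 1998.
Terminal disclaimer: SV-80978 expires on the earlier of 23 June 1998 and 26 December 1998.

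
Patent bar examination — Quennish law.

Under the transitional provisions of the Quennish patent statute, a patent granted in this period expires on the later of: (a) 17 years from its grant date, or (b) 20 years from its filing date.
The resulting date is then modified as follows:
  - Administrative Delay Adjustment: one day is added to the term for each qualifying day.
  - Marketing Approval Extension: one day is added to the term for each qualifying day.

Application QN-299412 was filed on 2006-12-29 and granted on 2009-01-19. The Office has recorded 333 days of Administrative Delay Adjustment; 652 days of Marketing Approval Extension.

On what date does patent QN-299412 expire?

2029-09-09

(a) grant + 17 years → 19 January 2026.
(b) filing + 20 years → 29 December 2026.
Later of the two: 29 December 2026.
Administrative Delay Adjustment: +333 days → 27 November 2027.
Marketing Approval Extension: +652 days → 9 September 2029.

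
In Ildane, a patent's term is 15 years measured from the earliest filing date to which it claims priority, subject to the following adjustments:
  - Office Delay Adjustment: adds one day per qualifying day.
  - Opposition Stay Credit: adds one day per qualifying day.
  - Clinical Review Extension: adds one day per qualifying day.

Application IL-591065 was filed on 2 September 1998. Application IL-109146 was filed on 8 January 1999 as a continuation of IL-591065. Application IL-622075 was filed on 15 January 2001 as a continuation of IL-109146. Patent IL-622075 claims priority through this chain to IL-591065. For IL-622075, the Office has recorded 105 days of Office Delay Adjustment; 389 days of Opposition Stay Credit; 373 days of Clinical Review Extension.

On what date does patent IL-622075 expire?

Earliest priority filing: 2 September 1998.
Base term: 2 September 1998 + 15 years → 2 September 2013.
Office Delay Adjustment: +105 days → 16 December 2013.
Opposition Stay Credit: +389 days → 9 January 2015.
Clinical Review Extension: +373 days → 17 January 2016.

2016-01-17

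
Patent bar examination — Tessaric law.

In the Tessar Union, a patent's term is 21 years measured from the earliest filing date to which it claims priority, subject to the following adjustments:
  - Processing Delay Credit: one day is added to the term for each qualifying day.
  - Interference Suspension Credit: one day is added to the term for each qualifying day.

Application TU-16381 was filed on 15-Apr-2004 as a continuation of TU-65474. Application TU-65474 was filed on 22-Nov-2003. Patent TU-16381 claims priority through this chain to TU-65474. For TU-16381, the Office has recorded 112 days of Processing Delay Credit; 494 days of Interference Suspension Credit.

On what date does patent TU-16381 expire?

Earliest priority filing: 22 November 2003.
Base term: 22 November 2003 + 21 years → 22 November 2024.
Processing Delay Credit: +112 days → 14 March 2025.
Interference Suspension Credit: +494 days → 21 July 2026.

July 21, 2026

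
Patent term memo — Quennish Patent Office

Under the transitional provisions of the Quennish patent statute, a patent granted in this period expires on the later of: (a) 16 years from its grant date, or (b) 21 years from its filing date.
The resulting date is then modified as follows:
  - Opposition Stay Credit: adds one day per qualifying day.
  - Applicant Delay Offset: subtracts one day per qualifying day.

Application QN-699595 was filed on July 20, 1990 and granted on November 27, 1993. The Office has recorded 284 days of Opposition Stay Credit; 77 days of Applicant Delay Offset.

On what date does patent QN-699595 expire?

2012-02-12

(a) grant + 16 years → 27 November 2009.
(b) filing + 21 years → 20 July 2011.
Later of the two: 20 July 2011.
Opposition Stay Credit: +284 days → 29 April 2012.
Applicant Delay Offset: −77 days → 12 February 2012.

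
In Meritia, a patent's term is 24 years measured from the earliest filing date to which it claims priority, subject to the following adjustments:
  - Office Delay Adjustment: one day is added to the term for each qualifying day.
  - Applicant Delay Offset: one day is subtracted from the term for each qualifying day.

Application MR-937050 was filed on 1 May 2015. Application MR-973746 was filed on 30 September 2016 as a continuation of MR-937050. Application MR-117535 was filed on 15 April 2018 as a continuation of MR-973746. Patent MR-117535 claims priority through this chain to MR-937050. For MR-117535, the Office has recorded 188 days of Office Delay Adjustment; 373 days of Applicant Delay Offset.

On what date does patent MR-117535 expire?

October 28, 2038

Earliest priority filing: 1 May 2015.
Base term: 1 May 2015 + 24 years → 1 May 2039.
Office Delay Adjustment: +188 days → 5 November 2039.
Applicant Delay Offset: −373 days → 28 October 2038.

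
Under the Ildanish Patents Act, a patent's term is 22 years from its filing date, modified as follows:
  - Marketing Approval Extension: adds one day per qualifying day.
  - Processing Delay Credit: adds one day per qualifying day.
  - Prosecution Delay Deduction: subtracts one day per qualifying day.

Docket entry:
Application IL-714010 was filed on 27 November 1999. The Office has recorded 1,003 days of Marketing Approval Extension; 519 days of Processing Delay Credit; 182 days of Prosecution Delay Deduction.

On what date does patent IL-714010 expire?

Base term: filing date + 22 years → 27 November 2021.
Marketing Approval Extension: +1003 days → 26 August 2024.
Processing Delay Credit: +519 days → 27 January 2026.
Prosecution Delay Deduction: −182 days → 29 July 2025.

July 29, 2025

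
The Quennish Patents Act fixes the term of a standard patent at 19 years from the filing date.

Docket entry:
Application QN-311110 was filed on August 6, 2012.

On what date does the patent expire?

Filing date + 19 years → 6 August 2031.

August 6, 2031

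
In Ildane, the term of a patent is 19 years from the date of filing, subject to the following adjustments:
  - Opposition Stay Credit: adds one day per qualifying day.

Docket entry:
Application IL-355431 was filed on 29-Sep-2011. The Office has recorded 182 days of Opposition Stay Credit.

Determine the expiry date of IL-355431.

2031-03-30

Base term: filing date + 19 years → 29 September 2030.
Opposition Stay Credit: +182 days → 30 March 2031.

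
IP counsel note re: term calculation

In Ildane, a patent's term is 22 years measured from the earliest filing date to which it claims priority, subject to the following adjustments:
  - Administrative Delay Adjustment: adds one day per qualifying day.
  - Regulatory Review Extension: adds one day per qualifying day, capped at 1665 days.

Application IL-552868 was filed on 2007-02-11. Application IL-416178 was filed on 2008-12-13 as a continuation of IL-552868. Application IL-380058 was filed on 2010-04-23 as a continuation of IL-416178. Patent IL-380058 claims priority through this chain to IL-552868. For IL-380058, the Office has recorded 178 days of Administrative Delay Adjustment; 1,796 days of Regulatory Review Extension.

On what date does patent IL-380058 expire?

2034-02-28

Earliest priority filing: 11 February 2007.
Base term: 11 February 2007 + 22 years → 11 February 2029.
Administrative Delay Adjustment: +178 days → 8 August 2029.
Regulatory Review Extension: 1796 days claimed exceeds the 1665-day cap, so +1665 days → 28 February 2034.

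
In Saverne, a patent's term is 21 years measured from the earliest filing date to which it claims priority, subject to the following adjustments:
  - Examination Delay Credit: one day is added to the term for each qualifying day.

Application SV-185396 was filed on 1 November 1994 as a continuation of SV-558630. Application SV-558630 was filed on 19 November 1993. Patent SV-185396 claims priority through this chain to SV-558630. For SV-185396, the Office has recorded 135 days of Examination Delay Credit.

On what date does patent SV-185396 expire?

April 3, 2015

Earliest priority filing: 19 November 1993.
Base term: 19 November 1993 + 21 years → 19 November 2014.
Examination Delay Credit: +135 days → 3 April 2015.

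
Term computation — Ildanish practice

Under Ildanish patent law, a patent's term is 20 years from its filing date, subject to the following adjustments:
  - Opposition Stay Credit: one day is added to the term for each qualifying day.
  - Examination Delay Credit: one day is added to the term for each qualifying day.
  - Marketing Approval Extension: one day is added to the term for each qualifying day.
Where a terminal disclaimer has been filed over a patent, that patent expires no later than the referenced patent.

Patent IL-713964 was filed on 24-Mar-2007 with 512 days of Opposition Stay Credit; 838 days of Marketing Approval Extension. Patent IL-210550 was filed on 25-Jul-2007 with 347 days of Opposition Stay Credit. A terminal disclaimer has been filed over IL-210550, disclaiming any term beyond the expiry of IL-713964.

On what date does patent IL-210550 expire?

July 6, 2028

Natural term of IL-210550:
  Base: filing + 20 years → 25 July 2027.
  Opposition Stay Credit: +347 days → 6 July 2028.
Expiry of referenced patent IL-713964:
  Base: filing + 20 years → 24 March 2027.
  Opposition Stay Credit: +512 days → 17 August 2028.
  Marketing Approval Extension: +838 days → 3 December 2030.
Terminal disclaimer: IL-210550 expires on the earlier of 6 July 2028 and 3 December 2030.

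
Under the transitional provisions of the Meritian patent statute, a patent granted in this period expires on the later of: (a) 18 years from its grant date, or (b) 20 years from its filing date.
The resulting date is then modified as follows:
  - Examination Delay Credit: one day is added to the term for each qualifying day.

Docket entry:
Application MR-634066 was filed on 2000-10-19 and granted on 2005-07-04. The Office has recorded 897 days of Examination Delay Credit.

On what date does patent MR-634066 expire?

(a) grant + 18 years → 4 July 2023.
(b) filing + 20 years → 19 October 2020.
Later of the two: 4 July 2023.
Examination Delay Credit: +897 days → 17 December 2025.

2025-12-17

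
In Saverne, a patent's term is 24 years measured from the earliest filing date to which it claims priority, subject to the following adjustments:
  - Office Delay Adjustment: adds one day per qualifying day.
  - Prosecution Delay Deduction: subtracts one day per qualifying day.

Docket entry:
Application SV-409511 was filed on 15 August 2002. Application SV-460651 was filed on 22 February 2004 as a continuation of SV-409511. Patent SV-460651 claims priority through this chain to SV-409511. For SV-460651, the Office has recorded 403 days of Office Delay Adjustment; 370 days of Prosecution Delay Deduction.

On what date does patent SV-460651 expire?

September 17, 2026

Earliest priority filing: 15 August 2002.
Base term: 15 August 2002 + 24 years → 15 August 2026.
Office Delay Adjustment: +403 days → 22 September 2027.
Prosecution Delay Deduction: −370 days → 17 September 2026.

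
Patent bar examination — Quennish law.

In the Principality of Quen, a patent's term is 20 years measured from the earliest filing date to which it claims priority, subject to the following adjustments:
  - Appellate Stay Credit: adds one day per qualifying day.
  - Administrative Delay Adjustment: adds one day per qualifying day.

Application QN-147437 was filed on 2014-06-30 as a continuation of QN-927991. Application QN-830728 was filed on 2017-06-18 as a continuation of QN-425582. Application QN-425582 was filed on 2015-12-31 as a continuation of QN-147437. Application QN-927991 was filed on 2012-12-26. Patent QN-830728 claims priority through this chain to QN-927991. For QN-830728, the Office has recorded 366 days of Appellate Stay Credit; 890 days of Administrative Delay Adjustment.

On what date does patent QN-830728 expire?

2036-06-04

Earliest priority filing: 26 December 2012.
Base term: 26 December 2012 + 20 years → 26 December 2032.
Appellate Stay Credit: +366 days → 27 December 2033.
Administrative Delay Adjustment: +890 days → 4 June 2036.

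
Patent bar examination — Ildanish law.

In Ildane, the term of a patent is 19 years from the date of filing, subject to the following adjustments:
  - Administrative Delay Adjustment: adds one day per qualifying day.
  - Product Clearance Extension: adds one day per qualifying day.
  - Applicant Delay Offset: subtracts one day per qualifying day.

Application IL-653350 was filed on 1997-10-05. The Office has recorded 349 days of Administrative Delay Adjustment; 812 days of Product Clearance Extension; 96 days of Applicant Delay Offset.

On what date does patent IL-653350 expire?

Base term: filing date + 19 years → 5 October 2016.
Administrative Delay Adjustment: +349 days → 19 September 2017.
Product Clearance Extension: +812 days → 10 December 2019.
Applicant Delay Offset: −96 days → 5 September 2019.

September 5, 2019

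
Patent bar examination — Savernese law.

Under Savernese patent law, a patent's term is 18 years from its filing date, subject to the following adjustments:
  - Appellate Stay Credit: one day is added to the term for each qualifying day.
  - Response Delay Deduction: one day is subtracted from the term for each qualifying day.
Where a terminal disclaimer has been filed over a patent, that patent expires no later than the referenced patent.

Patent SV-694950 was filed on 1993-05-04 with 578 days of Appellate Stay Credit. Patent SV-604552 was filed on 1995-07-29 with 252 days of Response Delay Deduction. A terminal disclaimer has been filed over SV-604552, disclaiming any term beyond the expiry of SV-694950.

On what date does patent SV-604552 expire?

Natural term of SV-604552:
  Base: filing + 18 years → 29 July 2013.
  Response Delay Deduction: −252 days → 19 November 2012.
Expiry of referenced patent SV-694950:
  Base: filing + 18 years → 4 May 2011.
  Appellate Stay Credit: +578 days → 2 December 2012.
Terminal disclaimer: SV-604552 expires on the earlier of 19 November 2012 and 2 December 2012.

2012-11-19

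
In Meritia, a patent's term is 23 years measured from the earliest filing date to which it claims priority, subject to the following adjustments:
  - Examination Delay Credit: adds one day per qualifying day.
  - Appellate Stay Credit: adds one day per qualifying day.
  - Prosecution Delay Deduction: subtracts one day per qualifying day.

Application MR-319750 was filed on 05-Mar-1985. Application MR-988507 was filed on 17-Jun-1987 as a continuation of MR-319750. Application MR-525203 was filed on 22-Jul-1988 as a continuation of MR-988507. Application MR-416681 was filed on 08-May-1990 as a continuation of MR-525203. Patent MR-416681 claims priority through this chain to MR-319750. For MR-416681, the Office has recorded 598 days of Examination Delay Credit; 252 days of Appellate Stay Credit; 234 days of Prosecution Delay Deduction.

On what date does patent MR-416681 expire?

Earliest priority filing: 5 March 1985.
Base term: 5 March 1985 + 23 years → 5 March 2008.
Examination Delay Credit: +598 days → 24 October 2009.
Appellate Stay Credit: +252 days → 3 July 2010.
Prosecution Delay Deduction: −234 days → 11 November 2009.

November 11, 2009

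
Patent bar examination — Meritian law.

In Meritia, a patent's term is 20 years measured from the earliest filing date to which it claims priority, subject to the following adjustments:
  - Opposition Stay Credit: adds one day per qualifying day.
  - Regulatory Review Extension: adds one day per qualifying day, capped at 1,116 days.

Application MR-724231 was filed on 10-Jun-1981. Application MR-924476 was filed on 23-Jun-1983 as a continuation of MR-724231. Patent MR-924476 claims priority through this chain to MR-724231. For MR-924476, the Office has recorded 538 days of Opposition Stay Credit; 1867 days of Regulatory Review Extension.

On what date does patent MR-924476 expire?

December 20, 2005

Earliest priority filing: 10 June 1981.
Base term: 10 June 1981 + 20 years → 10 June 2001.
Opposition Stay Credit: +538 days → 30 November 2002.
Regulatory Review Extension: 1867 days claimed exceeds the 1116-day cap, so +1116 days → 20 December 2005.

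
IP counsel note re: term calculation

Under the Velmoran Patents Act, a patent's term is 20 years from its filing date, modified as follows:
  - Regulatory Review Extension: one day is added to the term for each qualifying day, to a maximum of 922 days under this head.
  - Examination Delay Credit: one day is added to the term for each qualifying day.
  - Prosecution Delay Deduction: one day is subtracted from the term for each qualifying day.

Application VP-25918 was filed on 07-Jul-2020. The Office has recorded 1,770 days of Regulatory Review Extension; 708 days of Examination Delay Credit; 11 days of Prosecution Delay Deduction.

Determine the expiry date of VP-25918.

Base term: filing date + 20 years → 7 July 2040.
Regulatory Review Extension: 1770 days claimed exceeds the 922-day cap, so +922 days → 15 January 2043.
Examination Delay Credit: +708 days → 23 December 2044.
Prosecution Delay Deduction: −11 days → 12 December 2044.

2044-12-12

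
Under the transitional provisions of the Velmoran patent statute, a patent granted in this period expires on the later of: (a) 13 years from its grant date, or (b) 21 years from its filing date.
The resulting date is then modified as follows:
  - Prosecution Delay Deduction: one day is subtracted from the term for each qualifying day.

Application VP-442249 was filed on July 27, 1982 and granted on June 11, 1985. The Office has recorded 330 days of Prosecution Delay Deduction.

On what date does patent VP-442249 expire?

2002-08-31

(a) grant + 13 years → 11 June 1998.
(b) filing + 21 years → 27 July 2003.
Later of the two: 27 July 2003.
Prosecution Delay Deduction: −330 days → 31 August 2002.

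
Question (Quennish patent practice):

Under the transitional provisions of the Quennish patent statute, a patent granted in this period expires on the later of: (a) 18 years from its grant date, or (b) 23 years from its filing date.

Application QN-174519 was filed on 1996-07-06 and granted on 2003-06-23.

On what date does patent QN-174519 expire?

2021-06-23

(a) grant + 18 years → 23 June 2021.
(b) filing + 23 years → 6 July 2019.
Later of the two: 23 June 2021.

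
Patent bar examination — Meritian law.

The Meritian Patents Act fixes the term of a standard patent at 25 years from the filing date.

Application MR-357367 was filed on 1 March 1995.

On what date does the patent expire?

Filing date + 25 years → 1 March 2020.

2020-03-01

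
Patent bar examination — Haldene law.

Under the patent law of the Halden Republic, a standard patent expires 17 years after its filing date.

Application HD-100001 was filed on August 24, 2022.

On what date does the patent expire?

2039-08-24

Filing date + 17 years → 24 August 2039.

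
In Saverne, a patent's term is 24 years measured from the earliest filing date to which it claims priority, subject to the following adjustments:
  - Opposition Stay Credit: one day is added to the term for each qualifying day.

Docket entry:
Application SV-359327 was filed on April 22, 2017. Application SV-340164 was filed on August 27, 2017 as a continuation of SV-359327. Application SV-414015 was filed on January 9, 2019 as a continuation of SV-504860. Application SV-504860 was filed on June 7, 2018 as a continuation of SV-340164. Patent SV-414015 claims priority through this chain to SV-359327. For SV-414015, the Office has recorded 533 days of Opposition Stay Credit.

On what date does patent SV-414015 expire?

October 7, 2042

Earliest priority filing: 22 April 2017.
Base term: 22 April 2017 + 24 years → 22 April 2041.
Opposition Stay Credit: +533 days → 7 October 2042.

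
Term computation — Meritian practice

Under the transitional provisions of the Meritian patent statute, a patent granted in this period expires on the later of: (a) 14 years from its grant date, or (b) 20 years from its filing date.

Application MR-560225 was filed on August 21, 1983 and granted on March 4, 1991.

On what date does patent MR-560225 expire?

(a) grant + 14 years → 4 March 2005.
(b) filing + 20 years → 21 August 2003.
Later of the two: 4 March 2005.

2005-03-04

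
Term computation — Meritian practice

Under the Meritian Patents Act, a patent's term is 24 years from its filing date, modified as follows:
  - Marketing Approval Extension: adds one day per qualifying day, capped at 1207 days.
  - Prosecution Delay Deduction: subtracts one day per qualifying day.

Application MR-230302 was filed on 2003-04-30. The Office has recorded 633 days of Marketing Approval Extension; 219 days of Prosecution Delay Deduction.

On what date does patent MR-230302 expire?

Base term: filing date + 24 years → 30 April 2027.
Marketing Approval Extension: 633 days (within the 1207-day cap) → +633 days → 22 January 2029.
Prosecution Delay Deduction: −219 days → 17 June 2028.

June 17, 2028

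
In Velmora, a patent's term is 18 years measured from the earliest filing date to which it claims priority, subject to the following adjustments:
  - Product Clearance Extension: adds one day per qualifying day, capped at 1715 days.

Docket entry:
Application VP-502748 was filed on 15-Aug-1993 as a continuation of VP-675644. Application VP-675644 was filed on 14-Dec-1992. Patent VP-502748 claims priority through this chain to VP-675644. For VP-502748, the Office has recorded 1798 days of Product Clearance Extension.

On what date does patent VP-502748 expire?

Earliest priority filing: 14 December 1992.
Base term: 14 December 1992 + 18 years → 14 December 2010.
Product Clearance Extension: 1798 days claimed exceeds the 1715-day cap, so +1715 days → 25 August 2015.

August 25, 2015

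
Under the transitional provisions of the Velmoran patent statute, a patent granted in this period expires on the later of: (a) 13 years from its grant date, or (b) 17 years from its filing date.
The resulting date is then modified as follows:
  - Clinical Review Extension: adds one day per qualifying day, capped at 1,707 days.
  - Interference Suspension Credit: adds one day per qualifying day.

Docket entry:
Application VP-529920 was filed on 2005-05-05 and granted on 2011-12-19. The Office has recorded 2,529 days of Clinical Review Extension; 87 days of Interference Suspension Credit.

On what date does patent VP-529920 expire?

(a) grant + 13 years → 19 December 2024.
(b) filing + 17 years → 5 May 2022.
Later of the two: 19 December 2024.
Clinical Review Extension: 2529 days claimed exceeds the 1707-day cap, so +1707 days → 22 August 2029.
Interference Suspension Credit: +87 days → 17 November 2029.

2029-11-17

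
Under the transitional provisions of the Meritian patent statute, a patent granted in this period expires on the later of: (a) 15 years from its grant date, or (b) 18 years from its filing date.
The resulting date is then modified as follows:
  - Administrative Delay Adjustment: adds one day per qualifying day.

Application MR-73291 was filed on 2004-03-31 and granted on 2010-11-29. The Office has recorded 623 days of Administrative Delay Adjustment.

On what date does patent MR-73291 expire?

2027-08-14

(a) grant + 15 years → 29 November 2025.
(b) filing + 18 years → 31 March 2022.
Later of the two: 29 November 2025.
Administrative Delay Adjustment: +623 days → 14 August 2027.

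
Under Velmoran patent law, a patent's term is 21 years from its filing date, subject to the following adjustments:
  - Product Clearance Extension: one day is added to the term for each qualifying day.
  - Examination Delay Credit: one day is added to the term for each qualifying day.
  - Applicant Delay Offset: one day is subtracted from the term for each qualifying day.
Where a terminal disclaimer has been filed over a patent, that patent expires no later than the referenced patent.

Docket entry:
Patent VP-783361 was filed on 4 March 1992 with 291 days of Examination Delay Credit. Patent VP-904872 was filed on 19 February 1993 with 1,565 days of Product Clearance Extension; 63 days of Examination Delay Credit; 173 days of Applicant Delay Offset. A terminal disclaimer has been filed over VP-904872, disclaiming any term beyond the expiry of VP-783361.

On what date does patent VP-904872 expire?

Natural term of VP-904872:
  Base: filing + 21 years → 19 February 2014.
  Product Clearance Extension: +1565 days → 3 June 2018.
  Examination Delay Credit: +63 days → 5 August 2018.
  Applicant Delay Offset: −173 days → 13 February 2018.
Expiry of referenced patent VP-783361:
  Base: filing + 21 years → 4 March 2013.
  Examination Delay Credit: +291 days → 20 December 2013.
Terminal disclaimer: VP-904872 expires on the earlier of 13 February 2018 and 20 December 2013.

December 20, 2013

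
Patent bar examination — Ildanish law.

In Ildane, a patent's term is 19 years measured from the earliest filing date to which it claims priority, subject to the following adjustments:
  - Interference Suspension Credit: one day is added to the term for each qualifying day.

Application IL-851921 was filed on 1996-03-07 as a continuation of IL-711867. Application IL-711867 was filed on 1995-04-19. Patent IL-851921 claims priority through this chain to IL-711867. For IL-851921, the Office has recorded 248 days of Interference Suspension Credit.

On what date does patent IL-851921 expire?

2014-12-23

Earliest priority filing: 19 April 1995.
Base term: 19 April 1995 + 19 years → 19 April 2014.
Interference Suspension Credit: +248 days → 23 December 2014.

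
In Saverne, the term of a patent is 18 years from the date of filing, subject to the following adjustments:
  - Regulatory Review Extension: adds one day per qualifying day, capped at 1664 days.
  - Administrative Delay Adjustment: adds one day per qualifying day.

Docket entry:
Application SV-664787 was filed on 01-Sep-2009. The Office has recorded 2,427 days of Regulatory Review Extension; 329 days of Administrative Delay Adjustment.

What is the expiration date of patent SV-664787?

Base term: filing date + 18 years → 1 September 2027.
Regulatory Review Extension: 2427 days claimed exceeds the 1664-day cap, so +1664 days → 22 March 2032.
Administrative Delay Adjustment: +329 days → 14 February 2033.

February 14, 2033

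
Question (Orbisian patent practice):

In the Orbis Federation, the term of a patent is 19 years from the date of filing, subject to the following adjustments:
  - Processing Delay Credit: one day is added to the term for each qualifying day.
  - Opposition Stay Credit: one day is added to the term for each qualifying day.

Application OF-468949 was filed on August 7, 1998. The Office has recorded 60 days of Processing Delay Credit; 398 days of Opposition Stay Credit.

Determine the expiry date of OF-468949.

Base term: filing date + 19 years → 7 August 2017.
Processing Delay Credit: +60 days → 6 October 2017.
Opposition Stay Credit: +398 days → 8 November 2018.

November 8, 2018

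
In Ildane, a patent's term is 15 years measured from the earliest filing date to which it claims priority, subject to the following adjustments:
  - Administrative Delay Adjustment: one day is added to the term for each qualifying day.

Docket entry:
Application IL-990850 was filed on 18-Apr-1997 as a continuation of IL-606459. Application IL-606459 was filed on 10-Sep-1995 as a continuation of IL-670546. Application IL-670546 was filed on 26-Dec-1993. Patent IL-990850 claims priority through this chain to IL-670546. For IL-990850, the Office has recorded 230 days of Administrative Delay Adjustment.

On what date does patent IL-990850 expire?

Earliest priority filing: 26 December 1993.
Base term: 26 December 1993 + 15 years → 26 December 2008.
Administrative Delay Adjustment: +230 days → 13 August 2009.

August 13, 2009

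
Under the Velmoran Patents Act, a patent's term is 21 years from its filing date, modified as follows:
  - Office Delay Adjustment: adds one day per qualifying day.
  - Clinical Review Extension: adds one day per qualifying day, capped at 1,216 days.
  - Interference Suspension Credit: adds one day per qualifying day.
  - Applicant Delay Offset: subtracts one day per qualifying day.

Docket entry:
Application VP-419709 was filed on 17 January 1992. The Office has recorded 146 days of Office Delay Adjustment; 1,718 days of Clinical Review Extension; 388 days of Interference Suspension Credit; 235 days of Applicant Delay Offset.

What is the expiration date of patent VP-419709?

2017-03-12

Base term: filing date + 21 years → 17 January 2013.
Office Delay Adjustment: +146 days → 12 June 2013.
Clinical Review Extension: 1718 days claimed exceeds the 1216-day cap, so +1216 days → 10 October 2016.
Interference Suspension Credit: +388 days → 2 November 2017.
Applicant Delay Offset: −235 days → 12 March 2017.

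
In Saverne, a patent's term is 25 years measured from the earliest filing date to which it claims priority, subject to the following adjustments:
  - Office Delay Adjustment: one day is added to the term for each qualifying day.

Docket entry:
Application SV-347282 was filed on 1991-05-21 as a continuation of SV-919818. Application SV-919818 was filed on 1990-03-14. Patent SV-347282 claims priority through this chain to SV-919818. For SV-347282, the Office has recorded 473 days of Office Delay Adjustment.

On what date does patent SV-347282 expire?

Earliest priority filing: 14 March 1990.
Base term: 14 March 1990 + 25 years → 14 March 2015.
Office Delay Adjustment: +473 days → 29 June 2016.

2016-06-29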